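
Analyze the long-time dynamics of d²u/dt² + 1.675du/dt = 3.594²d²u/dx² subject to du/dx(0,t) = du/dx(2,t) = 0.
Long-time behavior: u → constant (steady state). Damping (γ=1.675) dissipates the nonconstant modes; with Neumann BCs the spatial average obeys M''+γM'=0 and tends to a finite limit.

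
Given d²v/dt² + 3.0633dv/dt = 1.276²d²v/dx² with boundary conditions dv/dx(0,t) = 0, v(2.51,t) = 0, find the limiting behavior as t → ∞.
v → 0. Damping (γ=3.0633) dissipates energy; oscillations decay exponentially.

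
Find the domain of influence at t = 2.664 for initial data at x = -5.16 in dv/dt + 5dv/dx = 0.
At x = 8.16. The characteristic carries data from (-5.16, 0) to (8.16, 2.664).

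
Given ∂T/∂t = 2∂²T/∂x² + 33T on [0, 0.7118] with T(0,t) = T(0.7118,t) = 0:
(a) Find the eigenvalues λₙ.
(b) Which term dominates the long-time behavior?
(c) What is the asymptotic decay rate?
Eigenvalues: λₙ = 2n²π²/0.7118² - 33.
First three modes:
  n=1: λ₁ = 2π²/0.7118² - 33 ≈ 5.96
  n=2: λ₂ = 8π²/0.7118² - 33 ≈ 122.838
  n=3: λ₃ = 18π²/0.7118² - 33 ≈ 317.636
Since 2π²/0.7118² ≈ 38.96 > 33, all λₙ > 0.
The n=1 mode decays slowest → dominates as t → ∞.
Asymptotic: T ~ c₁ sin(πx/0.7118) e^{-λ₁t} with decay rate λ₁ ≈ 5.96.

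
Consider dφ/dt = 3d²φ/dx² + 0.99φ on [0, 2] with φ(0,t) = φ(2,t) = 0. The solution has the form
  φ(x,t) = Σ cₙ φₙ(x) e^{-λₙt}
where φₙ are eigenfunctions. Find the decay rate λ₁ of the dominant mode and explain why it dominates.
Eigenvalues: λₙ = 3n²π²/2² - 0.99.
First three modes:
  n=1: λ₁ = 3π²/2² - 0.99 ≈ 6.412
  n=2: λ₂ = 12π²/2² - 0.99 ≈ 28.619
  n=3: λ₃ = 27π²/2² - 0.99 ≈ 65.63
Since 3π²/2² ≈ 7.402 > 0.99, all λₙ > 0.
The n=1 mode decays slowest → dominates as t → ∞.
Asymptotic: φ ~ c₁ sin(πx/2) e^{-λ₁t} with decay rate λ₁ ≈ 6.412.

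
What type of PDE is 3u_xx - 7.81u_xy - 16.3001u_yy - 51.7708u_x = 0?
With A = 3, B = -7.81, C = -16.3001, the discriminant is 256.5973. This is a hyperbolic PDE.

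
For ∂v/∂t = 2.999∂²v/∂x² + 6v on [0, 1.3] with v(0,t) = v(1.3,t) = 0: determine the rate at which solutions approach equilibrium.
Eigenvalues: λₙ = 2.999n²π²/1.3² - 6.
First three modes:
  n=1: λ₁ = 2.999π²/1.3² - 6 ≈ 11.514
  n=2: λ₂ = 11.996π²/1.3² - 6 ≈ 64.057
  n=3: λ₃ = 26.991π²/1.3² - 6 ≈ 151.628
Since 2.999π²/1.3² ≈ 17.514 > 6, all λₙ > 0.
The n=1 mode decays slowest → dominates as t → ∞.
Asymptotic: v ~ c₁ sin(πx/1.3) e^{-λ₁t} with decay rate λ₁ ≈ 11.514.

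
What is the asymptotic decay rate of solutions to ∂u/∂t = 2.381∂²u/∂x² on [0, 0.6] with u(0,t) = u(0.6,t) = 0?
Eigenvalues: λₙ = 2.381n²π²/0.6².
First three modes:
  n=1: λ₁ = 2.381π²/0.6² ≈ 65.276
  n=2: λ₂ = 9.524π²/0.6² ≈ 261.106 (4× faster decay)
  n=3: λ₃ = 21.429π²/0.6² ≈ 587.488 (9× faster decay)
As t → ∞, higher modes decay exponentially faster. The n=1 mode dominates: u ~ c₁ sin(πx/0.6) e^{-λ₁t}.
Decay rate: λ₁ = 2.381π²/0.6² ≈ 65.276.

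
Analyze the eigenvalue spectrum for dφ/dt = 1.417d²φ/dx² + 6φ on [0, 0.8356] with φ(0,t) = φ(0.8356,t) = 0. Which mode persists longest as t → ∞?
Eigenvalues: λₙ = 1.417n²π²/0.8356² - 6.
First three modes:
  n=1: λ₁ = 1.417π²/0.8356² - 6 ≈ 14.03
  n=2: λ₂ = 5.668π²/0.8356² - 6 ≈ 74.118
  n=3: λ₃ = 12.753π²/0.8356² - 6 ≈ 174.267
Since 1.417π²/0.8356² ≈ 20.03 > 6, all λₙ > 0.
The n=1 mode decays slowest → dominates as t → ∞.
Asymptotic: φ ~ c₁ sin(πx/0.8356) e^{-λ₁t} with decay rate λ₁ ≈ 14.03.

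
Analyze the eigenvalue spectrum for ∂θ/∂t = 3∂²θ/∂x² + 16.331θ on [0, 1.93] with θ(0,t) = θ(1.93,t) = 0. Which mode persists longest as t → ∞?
Eigenvalues: λₙ = 3n²π²/1.93² - 16.331.
First three modes:
  n=1: λ₁ = 3π²/1.93² - 16.331 ≈ -8.382
  n=2: λ₂ = 12π²/1.93² - 16.331 ≈ 15.465
  n=3: λ₃ = 27π²/1.93² - 16.331 ≈ 55.209
Since 3π²/1.93² ≈ 7.949 < 16.331, λ₁ < 0.
The n=1 mode grows fastest (−λₙ is largest for n=1) → dominates.
Asymptotic: θ ~ c₁ sin(πx/1.93) e^{8.382t} (exponential growth at rate −λ₁ ≈ 8.382).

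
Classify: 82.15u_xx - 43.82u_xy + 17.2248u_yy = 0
Elliptic (discriminant = -3739.87688).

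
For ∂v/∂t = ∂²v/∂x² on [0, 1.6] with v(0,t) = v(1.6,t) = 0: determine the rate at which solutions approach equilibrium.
Eigenvalues: λₙ = n²π²/1.6².
First three modes:
  n=1: λ₁ = π²/1.6² ≈ 3.855
  n=2: λ₂ = 4π²/1.6² ≈ 15.421 (4× faster decay)
  n=3: λ₃ = 9π²/1.6² ≈ 34.698 (9× faster decay)
As t → ∞, higher modes decay exponentially faster. The n=1 mode dominates: v ~ c₁ sin(πx/1.6) e^{-λ₁t}.
Decay rate: λ₁ = π²/1.6² ≈ 3.855.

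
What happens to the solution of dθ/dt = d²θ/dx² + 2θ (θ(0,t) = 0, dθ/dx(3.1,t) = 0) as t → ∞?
θ grows unboundedly. Reaction dominates diffusion (r=2 > κπ²/(4L²)≈0.26); solution grows exponentially.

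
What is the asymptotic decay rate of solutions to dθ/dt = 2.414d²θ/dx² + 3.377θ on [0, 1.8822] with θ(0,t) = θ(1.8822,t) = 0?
Eigenvalues: λₙ = 2.414n²π²/1.8822² - 3.377.
First three modes:
  n=1: λ₁ = 2.414π²/1.8822² - 3.377 ≈ 3.348
  n=2: λ₂ = 9.656π²/1.8822² - 3.377 ≈ 23.524
  n=3: λ₃ = 21.726π²/1.8822² - 3.377 ≈ 57.15
Since 2.414π²/1.8822² ≈ 6.725 > 3.377, all λₙ > 0.
The n=1 mode decays slowest → dominates as t → ∞.
Asymptotic: θ ~ c₁ sin(πx/1.8822) e^{-λ₁t} with decay rate λ₁ ≈ 3.348.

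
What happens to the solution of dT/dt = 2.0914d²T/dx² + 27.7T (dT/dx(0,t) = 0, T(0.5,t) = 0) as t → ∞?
T grows unboundedly. Reaction dominates diffusion (r=27.7 > κπ²/(4L²)≈20.64); solution grows exponentially.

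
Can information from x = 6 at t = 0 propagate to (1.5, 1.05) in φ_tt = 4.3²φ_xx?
Yes. The domain of dependence is [-3.015, 6.015], and 6 ∈ [-3.015, 6.015].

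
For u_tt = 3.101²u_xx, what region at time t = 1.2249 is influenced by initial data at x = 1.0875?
Domain of influence: [-2.7109149, 4.8859149]. Data at x = 1.0875 spreads outward at speed 3.101.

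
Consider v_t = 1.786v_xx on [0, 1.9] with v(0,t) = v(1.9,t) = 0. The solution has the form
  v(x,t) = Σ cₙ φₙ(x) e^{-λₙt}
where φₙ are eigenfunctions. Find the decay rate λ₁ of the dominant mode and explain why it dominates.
Eigenvalues: λₙ = 1.786n²π²/1.9².
First three modes:
  n=1: λ₁ = 1.786π²/1.9² ≈ 4.883
  n=2: λ₂ = 7.144π²/1.9² ≈ 19.531 (4× faster decay)
  n=3: λ₃ = 16.074π²/1.9² ≈ 43.946 (9× faster decay)
As t → ∞, higher modes decay exponentially faster. The n=1 mode dominates: v ~ c₁ sin(πx/1.9) e^{-λ₁t}.
Decay rate: λ₁ = 1.786π²/1.9² ≈ 4.883.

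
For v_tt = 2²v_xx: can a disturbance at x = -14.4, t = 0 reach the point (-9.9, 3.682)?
Yes. The domain of dependence is [-17.264, -2.536], and -14.4 ∈ [-17.264, -2.536].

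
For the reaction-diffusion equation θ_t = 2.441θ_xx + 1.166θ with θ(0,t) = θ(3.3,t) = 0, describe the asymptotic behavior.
θ → 0. Diffusion dominates reaction (r=1.166 < κπ²/L²≈2.21); solution decays.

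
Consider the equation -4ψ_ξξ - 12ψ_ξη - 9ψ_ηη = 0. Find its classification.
Parabolic. (A = -4, B = -12, C = -9 gives B² - 4AC = 0.)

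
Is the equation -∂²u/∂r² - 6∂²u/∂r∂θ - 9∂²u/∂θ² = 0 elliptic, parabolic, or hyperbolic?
Computing B² - 4AC with A = -1, B = -6, C = -9: discriminant = 0 (zero). Answer: parabolic.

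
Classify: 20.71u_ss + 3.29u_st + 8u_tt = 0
Elliptic (discriminant = -651.8959).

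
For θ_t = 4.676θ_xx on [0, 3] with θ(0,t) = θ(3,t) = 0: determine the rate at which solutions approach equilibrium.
Eigenvalues: λₙ = 4.676n²π²/3².
First three modes:
  n=1: λ₁ = 4.676π²/3² ≈ 5.128
  n=2: λ₂ = 18.704π²/3² ≈ 20.511 (4× faster decay)
  n=3: λ₃ = 42.084π²/3² ≈ 46.15 (9× faster decay)
As t → ∞, higher modes decay exponentially faster. The n=1 mode dominates: θ ~ c₁ sin(πx/3) e^{-λ₁t}.
Decay rate: λ₁ = 4.676π²/3² ≈ 5.128.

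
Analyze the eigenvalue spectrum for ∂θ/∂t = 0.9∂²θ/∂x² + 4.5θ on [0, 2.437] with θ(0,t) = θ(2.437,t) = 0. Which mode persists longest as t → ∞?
Eigenvalues: λₙ = 0.9n²π²/2.437² - 4.5.
First three modes:
  n=1: λ₁ = 0.9π²/2.437² - 4.5 ≈ -3.004
  n=2: λ₂ = 3.6π²/2.437² - 4.5 ≈ 1.483
  n=3: λ₃ = 8.1π²/2.437² - 4.5 ≈ 8.961
Since 0.9π²/2.437² ≈ 1.496 < 4.5, λ₁ < 0.
The n=1 mode grows fastest (−λₙ is largest for n=1) → dominates.
Asymptotic: θ ~ c₁ sin(πx/2.437) e^{3.004t} (exponential growth at rate −λ₁ ≈ 3.004).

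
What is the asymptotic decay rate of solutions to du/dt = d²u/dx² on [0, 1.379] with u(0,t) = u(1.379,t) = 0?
Eigenvalues: λₙ = n²π²/1.379².
First three modes:
  n=1: λ₁ = π²/1.379² ≈ 5.19
  n=2: λ₂ = 4π²/1.379² ≈ 20.76 (4× faster decay)
  n=3: λ₃ = 9π²/1.379² ≈ 46.71 (9× faster decay)
As t → ∞, higher modes decay exponentially faster. The n=1 mode dominates: u ~ c₁ sin(πx/1.379) e^{-λ₁t}.
Decay rate: λ₁ = π²/1.379² ≈ 5.19.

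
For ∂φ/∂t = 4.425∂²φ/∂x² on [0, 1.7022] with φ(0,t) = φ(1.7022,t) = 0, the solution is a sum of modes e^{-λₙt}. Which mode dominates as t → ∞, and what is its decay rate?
Eigenvalues: λₙ = 4.425n²π²/1.7022².
First three modes:
  n=1: λ₁ = 4.425π²/1.7022² ≈ 15.073
  n=2: λ₂ = 17.7π²/1.7022² ≈ 60.291 (4× faster decay)
  n=3: λ₃ = 39.825π²/1.7022² ≈ 135.655 (9× faster decay)
As t → ∞, higher modes decay exponentially faster. The n=1 mode dominates: φ ~ c₁ sin(πx/1.7022) e^{-λ₁t}.
Decay rate: λ₁ = 4.425π²/1.7022² ≈ 15.073.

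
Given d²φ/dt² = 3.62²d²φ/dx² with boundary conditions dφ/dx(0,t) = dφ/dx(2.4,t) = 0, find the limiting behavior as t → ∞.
φ oscillates about a mean that drifts linearly in t (generically unbounded; no decay). There is no damping, so the nonconstant modes persist as standing waves (energy conserved, no decay). But with Neumann conditions at both ends the constant mode has eigenvalue 0: the spatial mean M(t) of φ satisfies M'' = 0, so M(t) = M(0) + M'(0)·t. Unless the initial velocity has zero mean (∫φ_t(x,0)dx = 0), the solution grows linearly in t (unbounded, though not exponentially); if it does have zero mean, the solution stays bounded and simply oscillates.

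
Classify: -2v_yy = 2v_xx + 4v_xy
Rewriting in standard form: -2v_xx - 4v_xy - 2v_yy = 0. Parabolic (discriminant = 0).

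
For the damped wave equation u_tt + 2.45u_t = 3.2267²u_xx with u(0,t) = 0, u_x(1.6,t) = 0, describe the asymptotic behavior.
u → 0. Damping (γ=2.45) dissipates energy; oscillations decay exponentially.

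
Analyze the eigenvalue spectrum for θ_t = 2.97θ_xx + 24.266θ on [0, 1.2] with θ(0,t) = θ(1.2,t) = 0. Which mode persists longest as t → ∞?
Eigenvalues: λₙ = 2.97n²π²/1.2² - 24.266.
First three modes:
  n=1: λ₁ = 2.97π²/1.2² - 24.266 ≈ -3.91
  n=2: λ₂ = 11.88π²/1.2² - 24.266 ≈ 57.158
  n=3: λ₃ = 26.73π²/1.2² - 24.266 ≈ 158.939
Since 2.97π²/1.2² ≈ 20.356 < 24.266, λ₁ < 0.
The n=1 mode grows fastest (−λₙ is largest for n=1) → dominates.
Asymptotic: θ ~ c₁ sin(πx/1.2) e^{3.91t} (exponential growth at rate −λ₁ ≈ 3.91).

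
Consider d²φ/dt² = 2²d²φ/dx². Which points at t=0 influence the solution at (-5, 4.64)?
Domain of dependence: [-14.28, 4.28]. Signals travel at speed 2, so data within |x - -5| ≤ 2·4.64 = 9.28 can reach the point.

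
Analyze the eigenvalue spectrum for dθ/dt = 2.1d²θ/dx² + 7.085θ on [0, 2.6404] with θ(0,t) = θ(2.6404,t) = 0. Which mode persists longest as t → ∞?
Eigenvalues: λₙ = 2.1n²π²/2.6404² - 7.085.
First three modes:
  n=1: λ₁ = 2.1π²/2.6404² - 7.085 ≈ -4.112
  n=2: λ₂ = 8.4π²/2.6404² - 7.085 ≈ 4.807
  n=3: λ₃ = 18.9π²/2.6404² - 7.085 ≈ 19.671
Since 2.1π²/2.6404² ≈ 2.973 < 7.085, λ₁ < 0.
The n=1 mode grows fastest (−λₙ is largest for n=1) → dominates.
Asymptotic: θ ~ c₁ sin(πx/2.6404) e^{4.112t} (exponential growth at rate −λ₁ ≈ 4.112).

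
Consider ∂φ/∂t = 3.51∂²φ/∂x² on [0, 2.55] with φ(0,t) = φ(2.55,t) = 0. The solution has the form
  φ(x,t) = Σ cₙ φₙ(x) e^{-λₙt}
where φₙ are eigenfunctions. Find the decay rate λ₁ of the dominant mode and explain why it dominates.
Eigenvalues: λₙ = 3.51n²π²/2.55².
First three modes:
  n=1: λ₁ = 3.51π²/2.55² ≈ 5.328
  n=2: λ₂ = 14.04π²/2.55² ≈ 21.31 (4× faster decay)
  n=3: λ₃ = 31.59π²/2.55² ≈ 47.948 (9× faster decay)
As t → ∞, higher modes decay exponentially faster. The n=1 mode dominates: φ ~ c₁ sin(πx/2.55) e^{-λ₁t}.
Decay rate: λ₁ = 3.51π²/2.55² ≈ 5.328.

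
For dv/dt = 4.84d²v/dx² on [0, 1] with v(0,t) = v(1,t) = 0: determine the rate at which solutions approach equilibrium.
Eigenvalues: λₙ = 4.84n²π².
First three modes:
  n=1: λ₁ = 4.84π² ≈ 47.769
  n=2: λ₂ = 19.36π² ≈ 191.076 (4× faster decay)
  n=3: λ₃ = 43.56π² ≈ 429.92 (9× faster decay)
As t → ∞, higher modes decay exponentially faster. The n=1 mode dominates: v ~ c₁ sin(πx) e^{-λ₁t}.
Decay rate: λ₁ = 4.84π² ≈ 47.769.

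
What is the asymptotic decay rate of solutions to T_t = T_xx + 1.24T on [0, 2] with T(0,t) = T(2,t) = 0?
Eigenvalues: λₙ = n²π²/2² - 1.24.
First three modes:
  n=1: λ₁ = π²/2² - 1.24 ≈ 1.227
  n=2: λ₂ = 4π²/2² - 1.24 ≈ 8.63
  n=3: λ₃ = 9π²/2² - 1.24 ≈ 20.967
Since π²/2² ≈ 2.467 > 1.24, all λₙ > 0.
The n=1 mode decays slowest → dominates as t → ∞.
Asymptotic: T ~ c₁ sin(πx/2) e^{-λ₁t} with decay rate λ₁ ≈ 1.227.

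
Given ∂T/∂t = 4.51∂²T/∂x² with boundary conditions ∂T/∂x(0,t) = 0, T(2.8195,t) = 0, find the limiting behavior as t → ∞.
T → 0. Heat escapes through the Dirichlet boundary.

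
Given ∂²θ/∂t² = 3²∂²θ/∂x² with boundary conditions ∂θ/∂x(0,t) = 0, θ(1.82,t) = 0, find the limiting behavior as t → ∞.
θ oscillates (no decay). Energy is conserved; the solution oscillates indefinitely as standing waves.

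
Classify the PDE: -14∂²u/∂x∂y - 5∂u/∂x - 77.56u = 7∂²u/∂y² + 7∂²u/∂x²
Rewriting in standard form: -7∂²u/∂x² - 14∂²u/∂x∂y - 7∂²u/∂y² - 5∂u/∂x - 77.56u = 0. A = -7, B = -14, C = -7. Discriminant B² - 4AC = 0. Since 0 = 0, parabolic.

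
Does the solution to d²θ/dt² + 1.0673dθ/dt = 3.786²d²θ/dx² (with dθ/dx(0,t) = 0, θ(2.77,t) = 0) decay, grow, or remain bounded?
θ → 0. Damping (γ=1.0673) dissipates energy; oscillations decay exponentially.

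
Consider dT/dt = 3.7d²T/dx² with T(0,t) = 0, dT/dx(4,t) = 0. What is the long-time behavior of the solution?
As t → ∞, T → 0. Heat escapes through the Dirichlet boundary.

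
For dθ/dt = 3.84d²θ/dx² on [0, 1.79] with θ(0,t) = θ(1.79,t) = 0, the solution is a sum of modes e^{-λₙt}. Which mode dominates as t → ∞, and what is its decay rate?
Eigenvalues: λₙ = 3.84n²π²/1.79².
First three modes:
  n=1: λ₁ = 3.84π²/1.79² ≈ 11.828
  n=2: λ₂ = 15.36π²/1.79² ≈ 47.313 (4× faster decay)
  n=3: λ₃ = 34.56π²/1.79² ≈ 106.455 (9× faster decay)
As t → ∞, higher modes decay exponentially faster. The n=1 mode dominates: θ ~ c₁ sin(πx/1.79) e^{-λ₁t}.
Decay rate: λ₁ = 3.84π²/1.79² ≈ 11.828.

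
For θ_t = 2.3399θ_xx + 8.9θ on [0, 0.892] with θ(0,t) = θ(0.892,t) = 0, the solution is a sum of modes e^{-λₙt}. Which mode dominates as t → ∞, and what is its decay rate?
Eigenvalues: λₙ = 2.3399n²π²/0.892² - 8.9.
First three modes:
  n=1: λ₁ = 2.3399π²/0.892² - 8.9 ≈ 20.125
  n=2: λ₂ = 9.3596π²/0.892² - 8.9 ≈ 107.199
  n=3: λ₃ = 21.0591π²/0.892² - 8.9 ≈ 252.322
Since 2.3399π²/0.892² ≈ 29.025 > 8.9, all λₙ > 0.
The n=1 mode decays slowest → dominates as t → ∞.
Asymptotic: θ ~ c₁ sin(πx/0.892) e^{-λ₁t} with decay rate λ₁ ≈ 20.125.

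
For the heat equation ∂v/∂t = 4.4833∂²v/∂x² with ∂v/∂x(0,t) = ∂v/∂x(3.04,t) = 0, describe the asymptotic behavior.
v → constant (steady state). Heat is conserved (no flux at boundaries); solution approaches the spatial average.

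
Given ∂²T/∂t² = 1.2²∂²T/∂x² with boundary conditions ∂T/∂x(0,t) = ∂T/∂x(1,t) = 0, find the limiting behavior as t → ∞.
T oscillates about a mean that drifts linearly in t (generically unbounded; no decay). There is no damping, so the nonconstant modes persist as standing waves (energy conserved, no decay). But with Neumann conditions at both ends the constant mode has eigenvalue 0: the spatial mean M(t) of T satisfies M'' = 0, so M(t) = M(0) + M'(0)·t. Unless the initial velocity has zero mean (∫T_t(x,0)dx = 0), the solution grows linearly in t (unbounded, though not exponentially); if it does have zero mean, the solution stays bounded and simply oscillates.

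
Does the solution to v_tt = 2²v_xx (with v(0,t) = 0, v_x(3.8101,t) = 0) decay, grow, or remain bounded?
v oscillates (no decay). Energy is conserved; the solution oscillates indefinitely as standing waves.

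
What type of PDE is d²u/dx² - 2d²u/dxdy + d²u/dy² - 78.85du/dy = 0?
With A = 1, B = -2, C = 1, the discriminant is 0. This is a parabolic PDE.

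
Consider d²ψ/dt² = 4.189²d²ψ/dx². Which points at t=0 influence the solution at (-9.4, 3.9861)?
Domain of dependence: [-26.0977729, 7.2977729]. Signals travel at speed 4.189, so data within |x - -9.4| ≤ 4.189·3.9861 = 16.6977729 can reach the point.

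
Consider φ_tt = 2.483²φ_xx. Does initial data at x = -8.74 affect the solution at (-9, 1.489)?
Yes. The domain of dependence is [-12.697187, -5.302813], and -8.74 ∈ [-12.697187, -5.302813].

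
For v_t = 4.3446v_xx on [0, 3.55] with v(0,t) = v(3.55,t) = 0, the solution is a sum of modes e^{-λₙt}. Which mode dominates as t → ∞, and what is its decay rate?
Eigenvalues: λₙ = 4.3446n²π²/3.55².
First three modes:
  n=1: λ₁ = 4.3446π²/3.55² ≈ 3.402
  n=2: λ₂ = 17.3784π²/3.55² ≈ 13.61 (4× faster decay)
  n=3: λ₃ = 39.1014π²/3.55² ≈ 30.622 (9× faster decay)
As t → ∞, higher modes decay exponentially faster. The n=1 mode dominates: v ~ c₁ sin(πx/3.55) e^{-λ₁t}.
Decay rate: λ₁ = 4.3446π²/3.55² ≈ 3.402.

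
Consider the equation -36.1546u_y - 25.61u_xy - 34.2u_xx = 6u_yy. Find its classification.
Rewriting in standard form: -34.2u_xx - 25.61u_xy - 6u_yy - 36.1546u_y = 0. Elliptic. (A = -34.2, B = -25.61, C = -6 gives B² - 4AC = -164.9279.)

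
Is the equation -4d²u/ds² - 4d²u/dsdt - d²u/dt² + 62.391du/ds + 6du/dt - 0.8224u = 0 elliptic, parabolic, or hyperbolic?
Computing B² - 4AC with A = -4, B = -4, C = -1: discriminant = 0 (zero). Answer: parabolic.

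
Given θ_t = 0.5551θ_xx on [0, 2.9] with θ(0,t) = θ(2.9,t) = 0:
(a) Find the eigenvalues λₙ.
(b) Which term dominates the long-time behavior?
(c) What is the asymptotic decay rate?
Eigenvalues: λₙ = 0.5551n²π²/2.9².
First three modes:
  n=1: λ₁ = 0.5551π²/2.9² ≈ 0.651
  n=2: λ₂ = 2.2204π²/2.9² ≈ 2.606 (4× faster decay)
  n=3: λ₃ = 4.9959π²/2.9² ≈ 5.863 (9× faster decay)
As t → ∞, higher modes decay exponentially faster. The n=1 mode dominates: θ ~ c₁ sin(πx/2.9) e^{-λ₁t}.
Decay rate: λ₁ = 0.5551π²/2.9² ≈ 0.651.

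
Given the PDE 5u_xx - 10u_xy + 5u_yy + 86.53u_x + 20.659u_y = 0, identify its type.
The second-order coefficients are A = 5, B = -10, C = 5. Since B² - 4AC = 0 = 0, this is a parabolic PDE.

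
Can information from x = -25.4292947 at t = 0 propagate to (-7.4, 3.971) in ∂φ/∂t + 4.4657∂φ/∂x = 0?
No. Only data at x = -25.1332947 affects (-7.4, 3.971). Advection has one-way propagation along characteristics.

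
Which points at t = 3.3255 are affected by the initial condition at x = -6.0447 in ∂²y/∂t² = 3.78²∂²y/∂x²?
Domain of influence: [-18.61509, 6.52569]. Data at x = -6.0447 spreads outward at speed 3.78.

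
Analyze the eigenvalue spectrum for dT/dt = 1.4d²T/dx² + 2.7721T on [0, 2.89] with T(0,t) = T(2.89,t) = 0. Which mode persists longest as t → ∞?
Eigenvalues: λₙ = 1.4n²π²/2.89² - 2.7721.
First three modes:
  n=1: λ₁ = 1.4π²/2.89² - 2.7721 ≈ -1.118
  n=2: λ₂ = 5.6π²/2.89² - 2.7721 ≈ 3.845
  n=3: λ₃ = 12.6π²/2.89² - 2.7721 ≈ 12.117
Since 1.4π²/2.89² ≈ 1.654 < 2.7721, λ₁ < 0.
The n=1 mode grows fastest (−λₙ is largest for n=1) → dominates.
Asymptotic: T ~ c₁ sin(πx/2.89) e^{1.118t} (exponential growth at rate −λ₁ ≈ 1.118).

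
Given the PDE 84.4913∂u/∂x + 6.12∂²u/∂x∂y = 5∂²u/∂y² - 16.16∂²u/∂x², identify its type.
Rewriting in standard form: 16.16∂²u/∂x² + 6.12∂²u/∂x∂y - 5∂²u/∂y² + 84.4913∂u/∂x = 0. The second-order coefficients are A = 16.16, B = 6.12, C = -5. Since B² - 4AC = 360.6544 > 0, this is a hyperbolic PDE.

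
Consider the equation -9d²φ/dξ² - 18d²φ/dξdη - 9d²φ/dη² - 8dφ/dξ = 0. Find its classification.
Parabolic. (A = -9, B = -18, C = -9 gives B² - 4AC = 0.)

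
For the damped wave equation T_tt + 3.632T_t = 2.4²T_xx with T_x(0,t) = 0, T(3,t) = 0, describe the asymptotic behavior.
T → 0. Damping (γ=3.632) dissipates energy; oscillations decay exponentially.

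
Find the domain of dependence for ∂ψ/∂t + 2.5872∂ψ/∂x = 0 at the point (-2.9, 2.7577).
A single point: x = -10.03472144. The characteristic through (-2.9, 2.7577) is x - 2.5872t = const, so x = -2.9 - 2.5872·2.7577 = -10.03472144.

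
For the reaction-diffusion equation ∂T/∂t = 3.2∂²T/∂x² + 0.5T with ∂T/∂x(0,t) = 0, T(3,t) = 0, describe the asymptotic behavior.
T → 0. Diffusion dominates reaction (r=0.5 < κπ²/(4L²)≈0.88); solution decays.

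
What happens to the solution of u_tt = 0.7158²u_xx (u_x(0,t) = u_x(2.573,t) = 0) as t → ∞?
u oscillates about a mean that drifts linearly in t (generically unbounded; no decay). There is no damping, so the nonconstant modes persist as standing waves (energy conserved, no decay). But with Neumann conditions at both ends the constant mode has eigenvalue 0: the spatial mean M(t) of u satisfies M'' = 0, so M(t) = M(0) + M'(0)·t. Unless the initial velocity has zero mean (∫u_t(x,0)dx = 0), the solution grows linearly in t (unbounded, though not exponentially); if it does have zero mean, the solution stays bounded and simply oscillates.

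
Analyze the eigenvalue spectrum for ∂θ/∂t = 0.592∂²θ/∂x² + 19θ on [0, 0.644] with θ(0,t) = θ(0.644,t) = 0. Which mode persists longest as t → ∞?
Eigenvalues: λₙ = 0.592n²π²/0.644² - 19.
First three modes:
  n=1: λ₁ = 0.592π²/0.644² - 19 ≈ -4.912
  n=2: λ₂ = 2.368π²/0.644² - 19 ≈ 37.352
  n=3: λ₃ = 5.328π²/0.644² - 19 ≈ 107.792
Since 0.592π²/0.644² ≈ 14.088 < 19, λ₁ < 0.
The n=1 mode grows fastest (−λₙ is largest for n=1) → dominates.
Asymptotic: θ ~ c₁ sin(πx/0.644) e^{4.912t} (exponential growth at rate −λ₁ ≈ 4.912).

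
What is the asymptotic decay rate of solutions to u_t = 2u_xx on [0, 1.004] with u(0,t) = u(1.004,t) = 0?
Eigenvalues: λₙ = 2n²π²/1.004².
First three modes:
  n=1: λ₁ = 2π²/1.004² ≈ 19.582
  n=2: λ₂ = 8π²/1.004² ≈ 78.329 (4× faster decay)
  n=3: λ₃ = 18π²/1.004² ≈ 176.24 (9× faster decay)
As t → ∞, higher modes decay exponentially faster. The n=1 mode dominates: u ~ c₁ sin(πx/1.004) e^{-λ₁t}.
Decay rate: λ₁ = 2π²/1.004² ≈ 19.582.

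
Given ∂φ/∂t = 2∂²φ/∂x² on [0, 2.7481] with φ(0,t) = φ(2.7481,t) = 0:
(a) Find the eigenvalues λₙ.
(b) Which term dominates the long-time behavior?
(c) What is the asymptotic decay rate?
Eigenvalues: λₙ = 2n²π²/2.7481².
First three modes:
  n=1: λ₁ = 2π²/2.7481² ≈ 2.614
  n=2: λ₂ = 8π²/2.7481² ≈ 10.455 (4× faster decay)
  n=3: λ₃ = 18π²/2.7481² ≈ 23.524 (9× faster decay)
As t → ∞, higher modes decay exponentially faster. The n=1 mode dominates: φ ~ c₁ sin(πx/2.7481) e^{-λ₁t}.
Decay rate: λ₁ = 2π²/2.7481² ≈ 2.614.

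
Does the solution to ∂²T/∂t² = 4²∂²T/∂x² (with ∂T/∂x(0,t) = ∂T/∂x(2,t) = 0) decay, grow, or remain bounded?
T oscillates about a mean that drifts linearly in t (generically unbounded; no decay). There is no damping, so the nonconstant modes persist as standing waves (energy conserved, no decay). But with Neumann conditions at both ends the constant mode has eigenvalue 0: the spatial mean M(t) of T satisfies M'' = 0, so M(t) = M(0) + M'(0)·t. Unless the initial velocity has zero mean (∫T_t(x,0)dx = 0), the solution grows linearly in t (unbounded, though not exponentially); if it does have zero mean, the solution stays bounded and simply oscillates.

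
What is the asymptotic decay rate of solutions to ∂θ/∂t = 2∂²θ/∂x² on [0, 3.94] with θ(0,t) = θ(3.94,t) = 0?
Eigenvalues: λₙ = 2n²π²/3.94².
First three modes:
  n=1: λ₁ = 2π²/3.94² ≈ 1.272
  n=2: λ₂ = 8π²/3.94² ≈ 5.086 (4× faster decay)
  n=3: λ₃ = 18π²/3.94² ≈ 11.444 (9× faster decay)
As t → ∞, higher modes decay exponentially faster. The n=1 mode dominates: θ ~ c₁ sin(πx/3.94) e^{-λ₁t}.
Decay rate: λ₁ = 2π²/3.94² ≈ 1.272.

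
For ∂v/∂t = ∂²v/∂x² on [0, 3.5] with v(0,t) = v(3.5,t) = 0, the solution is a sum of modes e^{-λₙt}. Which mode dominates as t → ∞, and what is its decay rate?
Eigenvalues: λₙ = n²π²/3.5².
First three modes:
  n=1: λ₁ = π²/3.5² ≈ 0.806
  n=2: λ₂ = 4π²/3.5² ≈ 3.223 (4× faster decay)
  n=3: λ₃ = 9π²/3.5² ≈ 7.251 (9× faster decay)
As t → ∞, higher modes decay exponentially faster. The n=1 mode dominates: v ~ c₁ sin(πx/3.5) e^{-λ₁t}.
Decay rate: λ₁ = π²/3.5² ≈ 0.806.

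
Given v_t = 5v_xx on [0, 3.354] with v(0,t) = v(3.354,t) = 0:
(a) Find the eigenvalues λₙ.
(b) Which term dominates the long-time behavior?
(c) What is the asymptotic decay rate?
Eigenvalues: λₙ = 5n²π²/3.354².
First three modes:
  n=1: λ₁ = 5π²/3.354² ≈ 4.387
  n=2: λ₂ = 20π²/3.354² ≈ 17.547 (4× faster decay)
  n=3: λ₃ = 45π²/3.354² ≈ 39.481 (9× faster decay)
As t → ∞, higher modes decay exponentially faster. The n=1 mode dominates: v ~ c₁ sin(πx/3.354) e^{-λ₁t}.
Decay rate: λ₁ = 5π²/3.354² ≈ 4.387.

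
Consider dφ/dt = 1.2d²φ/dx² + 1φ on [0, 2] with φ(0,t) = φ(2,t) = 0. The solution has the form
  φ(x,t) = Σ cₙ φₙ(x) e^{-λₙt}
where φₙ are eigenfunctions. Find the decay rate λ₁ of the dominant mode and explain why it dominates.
Eigenvalues: λₙ = 1.2n²π²/2² - 1.
First three modes:
  n=1: λ₁ = 1.2π²/2² - 1 ≈ 1.961
  n=2: λ₂ = 4.8π²/2² - 1 ≈ 10.844
  n=3: λ₃ = 10.8π²/2² - 1 ≈ 25.648
Since 1.2π²/2² ≈ 2.961 > 1, all λₙ > 0.
The n=1 mode decays slowest → dominates as t → ∞.
Asymptotic: φ ~ c₁ sin(πx/2) e^{-λ₁t} with decay rate λ₁ ≈ 1.961.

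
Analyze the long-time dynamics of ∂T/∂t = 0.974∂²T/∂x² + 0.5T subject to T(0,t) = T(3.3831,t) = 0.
Long-time behavior: T → 0. Diffusion dominates reaction (r=0.5 < κπ²/L²≈0.84); solution decays.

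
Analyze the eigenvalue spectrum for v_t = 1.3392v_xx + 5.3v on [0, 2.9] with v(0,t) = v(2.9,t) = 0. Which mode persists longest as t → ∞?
Eigenvalues: λₙ = 1.3392n²π²/2.9² - 5.3.
First three modes:
  n=1: λ₁ = 1.3392π²/2.9² - 5.3 ≈ -3.728
  n=2: λ₂ = 5.3568π²/2.9² - 5.3 ≈ 0.987
  n=3: λ₃ = 12.0528π²/2.9² - 5.3 ≈ 8.845
Since 1.3392π²/2.9² ≈ 1.572 < 5.3, λ₁ < 0.
The n=1 mode grows fastest (−λₙ is largest for n=1) → dominates.
Asymptotic: v ~ c₁ sin(πx/2.9) e^{3.728t} (exponential growth at rate −λ₁ ≈ 3.728).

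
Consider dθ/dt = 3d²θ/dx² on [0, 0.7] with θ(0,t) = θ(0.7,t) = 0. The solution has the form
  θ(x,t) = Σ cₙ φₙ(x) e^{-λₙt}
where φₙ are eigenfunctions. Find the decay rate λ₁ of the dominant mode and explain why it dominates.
Eigenvalues: λₙ = 3n²π²/0.7².
First three modes:
  n=1: λ₁ = 3π²/0.7² ≈ 60.426
  n=2: λ₂ = 12π²/0.7² ≈ 241.705 (4× faster decay)
  n=3: λ₃ = 27π²/0.7² ≈ 543.835 (9× faster decay)
As t → ∞, higher modes decay exponentially faster. The n=1 mode dominates: θ ~ c₁ sin(πx/0.7) e^{-λ₁t}.
Decay rate: λ₁ = 3π²/0.7² ≈ 60.426.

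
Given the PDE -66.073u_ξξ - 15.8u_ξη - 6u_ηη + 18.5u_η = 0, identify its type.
The second-order coefficients are A = -66.073, B = -15.8, C = -6. Since B² - 4AC = -1336.112 < 0, this is an elliptic PDE.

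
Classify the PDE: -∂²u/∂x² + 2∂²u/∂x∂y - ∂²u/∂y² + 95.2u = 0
A = -1, B = 2, C = -1. Discriminant B² - 4AC = 0. Since 0 = 0, parabolic.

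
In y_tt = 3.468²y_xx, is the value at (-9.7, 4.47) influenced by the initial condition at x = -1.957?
Yes. The domain of dependence is [-25.20196, 5.80196], and -1.957 ∈ [-25.20196, 5.80196].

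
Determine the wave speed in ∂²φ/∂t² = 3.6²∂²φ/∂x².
Speed = 3.6. Information travels along characteristics x = x₀ ± 3.6t.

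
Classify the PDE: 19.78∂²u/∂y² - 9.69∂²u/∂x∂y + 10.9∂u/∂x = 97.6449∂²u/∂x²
Rewriting in standard form: -97.6449∂²u/∂x² - 9.69∂²u/∂x∂y + 19.78∂²u/∂y² + 10.9∂u/∂x = 0. A = -97.6449, B = -9.69, C = 19.78. Discriminant B² - 4AC = 7819.560588. Since 7819.560588 > 0, hyperbolic.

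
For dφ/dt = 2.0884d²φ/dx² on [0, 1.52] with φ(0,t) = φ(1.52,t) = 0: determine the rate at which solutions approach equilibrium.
Eigenvalues: λₙ = 2.0884n²π²/1.52².
First three modes:
  n=1: λ₁ = 2.0884π²/1.52² ≈ 8.921
  n=2: λ₂ = 8.3536π²/1.52² ≈ 35.685 (4× faster decay)
  n=3: λ₃ = 18.7956π²/1.52² ≈ 80.291 (9× faster decay)
As t → ∞, higher modes decay exponentially faster. The n=1 mode dominates: φ ~ c₁ sin(πx/1.52) e^{-λ₁t}.
Decay rate: λ₁ = 2.0884π²/1.52² ≈ 8.921.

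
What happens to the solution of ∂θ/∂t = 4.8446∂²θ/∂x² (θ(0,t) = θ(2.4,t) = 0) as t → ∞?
θ → 0. Heat diffuses out through both boundaries.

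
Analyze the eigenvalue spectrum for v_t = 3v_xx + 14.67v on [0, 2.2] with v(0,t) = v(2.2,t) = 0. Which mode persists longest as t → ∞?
Eigenvalues: λₙ = 3n²π²/2.2² - 14.67.
First three modes:
  n=1: λ₁ = 3π²/2.2² - 14.67 ≈ -8.552
  n=2: λ₂ = 12π²/2.2² - 14.67 ≈ 9.8
  n=3: λ₃ = 27π²/2.2² - 14.67 ≈ 40.388
Since 3π²/2.2² ≈ 6.118 < 14.67, λ₁ < 0.
The n=1 mode grows fastest (−λₙ is largest for n=1) → dominates.
Asymptotic: v ~ c₁ sin(πx/2.2) e^{8.552t} (exponential growth at rate −λ₁ ≈ 8.552).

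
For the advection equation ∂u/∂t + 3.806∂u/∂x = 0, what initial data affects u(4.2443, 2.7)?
A single point: x = -6.0319. The characteristic through (4.2443, 2.7) is x - 3.806t = const, so x = 4.2443 - 3.806·2.7 = -6.0319.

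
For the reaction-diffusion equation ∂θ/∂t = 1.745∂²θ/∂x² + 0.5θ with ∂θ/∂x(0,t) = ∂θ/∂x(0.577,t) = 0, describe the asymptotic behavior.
θ grows unboundedly. With Neumann BCs the constant mode has diffusion eigenvalue 0, so any r > 0 makes it grow like e^(0.5t); solution grows exponentially.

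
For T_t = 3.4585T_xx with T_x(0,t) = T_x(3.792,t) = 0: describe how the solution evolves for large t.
T → constant (steady state). Heat is conserved (no flux at boundaries); solution approaches the spatial average.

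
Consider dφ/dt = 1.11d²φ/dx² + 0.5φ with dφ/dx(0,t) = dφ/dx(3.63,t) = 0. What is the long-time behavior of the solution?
As t → ∞, φ grows unboundedly. With Neumann BCs the constant mode has diffusion eigenvalue 0, so any r > 0 makes it grow like e^(0.5t); solution grows exponentially.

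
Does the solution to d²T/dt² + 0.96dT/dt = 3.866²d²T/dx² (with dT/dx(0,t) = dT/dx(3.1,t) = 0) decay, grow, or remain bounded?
T → constant (steady state). Damping (γ=0.96) dissipates the nonconstant modes; with Neumann BCs the spatial average obeys M''+γM'=0 and tends to a finite limit.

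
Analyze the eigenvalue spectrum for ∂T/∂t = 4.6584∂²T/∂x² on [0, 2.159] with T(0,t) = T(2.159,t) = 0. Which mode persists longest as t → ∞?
Eigenvalues: λₙ = 4.6584n²π²/2.159².
First three modes:
  n=1: λ₁ = 4.6584π²/2.159² ≈ 9.864
  n=2: λ₂ = 18.6336π²/2.159² ≈ 39.454 (4× faster decay)
  n=3: λ₃ = 41.9256π²/2.159² ≈ 88.772 (9× faster decay)
As t → ∞, higher modes decay exponentially faster. The n=1 mode dominates: T ~ c₁ sin(πx/2.159) e^{-λ₁t}.
Decay rate: λ₁ = 4.6584π²/2.159² ≈ 9.864.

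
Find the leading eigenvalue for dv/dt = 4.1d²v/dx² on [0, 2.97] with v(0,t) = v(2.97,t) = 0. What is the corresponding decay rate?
Eigenvalues: λₙ = 4.1n²π²/2.97².
First three modes:
  n=1: λ₁ = 4.1π²/2.97² ≈ 4.587
  n=2: λ₂ = 16.4π²/2.97² ≈ 18.35 (4× faster decay)
  n=3: λ₃ = 36.9π²/2.97² ≈ 41.287 (9× faster decay)
As t → ∞, higher modes decay exponentially faster. The n=1 mode dominates: v ~ c₁ sin(πx/2.97) e^{-λ₁t}.
Decay rate: λ₁ = 4.1π²/2.97² ≈ 4.587.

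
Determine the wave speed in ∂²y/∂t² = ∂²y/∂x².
Speed = 1. Information travels along characteristics x = x₀ ± 1t.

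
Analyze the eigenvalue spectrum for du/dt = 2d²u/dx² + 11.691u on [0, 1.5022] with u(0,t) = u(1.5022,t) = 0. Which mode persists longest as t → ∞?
Eigenvalues: λₙ = 2n²π²/1.5022² - 11.691.
First three modes:
  n=1: λ₁ = 2π²/1.5022² - 11.691 ≈ -2.944
  n=2: λ₂ = 8π²/1.5022² - 11.691 ≈ 23.298
  n=3: λ₃ = 18π²/1.5022² - 11.691 ≈ 67.035
Since 2π²/1.5022² ≈ 8.747 < 11.691, λ₁ < 0.
The n=1 mode grows fastest (−λₙ is largest for n=1) → dominates.
Asymptotic: u ~ c₁ sin(πx/1.5022) e^{2.944t} (exponential growth at rate −λ₁ ≈ 2.944).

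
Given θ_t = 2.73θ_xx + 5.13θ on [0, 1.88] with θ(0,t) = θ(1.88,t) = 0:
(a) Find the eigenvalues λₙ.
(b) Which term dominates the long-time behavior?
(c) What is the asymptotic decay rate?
Eigenvalues: λₙ = 2.73n²π²/1.88² - 5.13.
First three modes:
  n=1: λ₁ = 2.73π²/1.88² - 5.13 ≈ 2.493
  n=2: λ₂ = 10.92π²/1.88² - 5.13 ≈ 25.363
  n=3: λ₃ = 24.57π²/1.88² - 5.13 ≈ 63.48
Since 2.73π²/1.88² ≈ 7.623 > 5.13, all λₙ > 0.
The n=1 mode decays slowest → dominates as t → ∞.
Asymptotic: θ ~ c₁ sin(πx/1.88) e^{-λ₁t} with decay rate λ₁ ≈ 2.493.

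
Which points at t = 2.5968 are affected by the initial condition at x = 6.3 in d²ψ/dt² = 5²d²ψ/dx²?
Domain of influence: [-6.684, 19.284]. Data at x = 6.3 spreads outward at speed 5.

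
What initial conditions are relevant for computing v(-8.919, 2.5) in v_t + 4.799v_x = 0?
A single point: x = -20.9165. The characteristic through (-8.919, 2.5) is x - 4.799t = const, so x = -8.919 - 4.799·2.5 = -20.9165.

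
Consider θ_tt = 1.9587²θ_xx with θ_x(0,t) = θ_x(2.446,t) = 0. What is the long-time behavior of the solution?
As t → ∞, θ oscillates about a mean that drifts linearly in t (generically unbounded; no decay). There is no damping, so the nonconstant modes persist as standing waves (energy conserved, no decay). But with Neumann conditions at both ends the constant mode has eigenvalue 0: the spatial mean M(t) of θ satisfies M'' = 0, so M(t) = M(0) + M'(0)·t. Unless the initial velocity has zero mean (∫θ_t(x,0)dx = 0), the solution grows linearly in t (unbounded, though not exponentially); if it does have zero mean, the solution stays bounded and simply oscillates.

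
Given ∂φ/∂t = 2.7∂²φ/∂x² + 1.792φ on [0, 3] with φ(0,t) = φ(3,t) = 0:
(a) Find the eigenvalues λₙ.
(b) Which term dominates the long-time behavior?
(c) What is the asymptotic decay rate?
Eigenvalues: λₙ = 2.7n²π²/3² - 1.792.
First three modes:
  n=1: λ₁ = 2.7π²/3² - 1.792 ≈ 1.169
  n=2: λ₂ = 10.8π²/3² - 1.792 ≈ 10.052
  n=3: λ₃ = 24.3π²/3² - 1.792 ≈ 24.856
Since 2.7π²/3² ≈ 2.961 > 1.792, all λₙ > 0.
The n=1 mode decays slowest → dominates as t → ∞.
Asymptotic: φ ~ c₁ sin(πx/3) e^{-λ₁t} with decay rate λ₁ ≈ 1.169.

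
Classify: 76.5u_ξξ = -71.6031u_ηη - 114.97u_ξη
Rewriting in standard form: 76.5u_ξξ + 114.97u_ξη + 71.6031u_ηη = 0. Elliptic (discriminant = -8692.4477).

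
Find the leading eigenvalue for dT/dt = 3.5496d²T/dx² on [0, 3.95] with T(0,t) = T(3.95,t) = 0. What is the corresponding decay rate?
Eigenvalues: λₙ = 3.5496n²π²/3.95².
First three modes:
  n=1: λ₁ = 3.5496π²/3.95² ≈ 2.245
  n=2: λ₂ = 14.1984π²/3.95² ≈ 8.981 (4× faster decay)
  n=3: λ₃ = 31.9464π²/3.95² ≈ 20.208 (9× faster decay)
As t → ∞, higher modes decay exponentially faster. The n=1 mode dominates: T ~ c₁ sin(πx/3.95) e^{-λ₁t}.
Decay rate: λ₁ = 3.5496π²/3.95² ≈ 2.245.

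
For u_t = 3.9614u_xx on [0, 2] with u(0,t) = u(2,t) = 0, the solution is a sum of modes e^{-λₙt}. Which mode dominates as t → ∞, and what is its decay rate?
Eigenvalues: λₙ = 3.9614n²π²/2².
First three modes:
  n=1: λ₁ = 3.9614π²/2² ≈ 9.774
  n=2: λ₂ = 15.8456π²/2² ≈ 39.097 (4× faster decay)
  n=3: λ₃ = 35.6526π²/2² ≈ 87.969 (9× faster decay)
As t → ∞, higher modes decay exponentially faster. The n=1 mode dominates: u ~ c₁ sin(πx/2) e^{-λ₁t}.
Decay rate: λ₁ = 3.9614π²/2² ≈ 9.774.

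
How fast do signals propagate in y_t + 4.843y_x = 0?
Speed = 4.843. Information travels along x - 4.843t = const (rightward).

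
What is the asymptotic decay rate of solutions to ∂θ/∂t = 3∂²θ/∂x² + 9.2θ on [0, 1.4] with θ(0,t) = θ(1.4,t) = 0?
Eigenvalues: λₙ = 3n²π²/1.4² - 9.2.
First three modes:
  n=1: λ₁ = 3π²/1.4² - 9.2 ≈ 5.907
  n=2: λ₂ = 12π²/1.4² - 9.2 ≈ 51.226
  n=3: λ₃ = 27π²/1.4² - 9.2 ≈ 126.759
Since 3π²/1.4² ≈ 15.107 > 9.2, all λₙ > 0.
The n=1 mode decays slowest → dominates as t → ∞.
Asymptotic: θ ~ c₁ sin(πx/1.4) e^{-λ₁t} with decay rate λ₁ ≈ 5.907.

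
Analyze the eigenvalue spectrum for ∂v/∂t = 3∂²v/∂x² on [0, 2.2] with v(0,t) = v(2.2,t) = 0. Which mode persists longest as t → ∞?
Eigenvalues: λₙ = 3n²π²/2.2².
First three modes:
  n=1: λ₁ = 3π²/2.2² ≈ 6.118
  n=2: λ₂ = 12π²/2.2² ≈ 24.47 (4× faster decay)
  n=3: λ₃ = 27π²/2.2² ≈ 55.058 (9× faster decay)
As t → ∞, higher modes decay exponentially faster. The n=1 mode dominates: v ~ c₁ sin(πx/2.2) e^{-λ₁t}.
Decay rate: λ₁ = 3π²/2.2² ≈ 6.118.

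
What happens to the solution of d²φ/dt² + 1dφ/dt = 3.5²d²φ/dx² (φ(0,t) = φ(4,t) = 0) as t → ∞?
φ → 0. Damping (γ=1) dissipates energy; oscillations decay exponentially.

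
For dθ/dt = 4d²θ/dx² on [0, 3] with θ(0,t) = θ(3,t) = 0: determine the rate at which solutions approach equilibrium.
Eigenvalues: λₙ = 4n²π²/3².
First three modes:
  n=1: λ₁ = 4π²/3² ≈ 4.386
  n=2: λ₂ = 16π²/3² ≈ 17.546 (4× faster decay)
  n=3: λ₃ = 36π²/3² ≈ 39.478 (9× faster decay)
As t → ∞, higher modes decay exponentially faster. The n=1 mode dominates: θ ~ c₁ sin(πx/3) e^{-λ₁t}.
Decay rate: λ₁ = 4π²/3² ≈ 4.386.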